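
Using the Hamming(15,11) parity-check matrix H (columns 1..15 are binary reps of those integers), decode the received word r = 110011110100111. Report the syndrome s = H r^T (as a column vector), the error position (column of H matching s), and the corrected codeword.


s = (1, 0, 0, 1)^T, error position = 9, corrected codeword c = 110011111100111

Compute s = H r^T mod 2 one row at a time:
  s_1 = 1 + 0 + 1 + 0 + 0 + 1 + 1 + 1 = 5 ≡ 1 (mod 2).
  s_2 = 0 + 1 + 1 + 1 + 0 + 1 + 1 + 1 = 6 ≡ 0 (mod 2).
  s_3 = 1 + 0 + 1 + 1 + 1 + 0 + 1 + 1 = 6 ≡ 0 (mod 2).
  s_4 = 1 + 0 + 1 + 1 + 0 + 0 + 1 + 1 = 5 ≡ 1 (mod 2).
s = (1, 0, 0, 1)^T — this equals column 9 of H (binary 1001), so error is at position 9.
Correct: flip bit 9 of r = 110011110100111 to get c = 110011111100111.


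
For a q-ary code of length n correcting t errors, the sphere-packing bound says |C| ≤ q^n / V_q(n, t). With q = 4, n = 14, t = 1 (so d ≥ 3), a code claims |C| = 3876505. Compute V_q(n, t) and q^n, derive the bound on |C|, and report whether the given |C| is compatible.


V_q(n, t) = 43, q^n = 268435456, Hamming bound = 6242685, |C| = 3876505 ≤ bound (satisfied).

Step 1: Compute V_q(n, t) = Σ_{j=0}^1 C(n, j) (q−1)^j.
  j = 0: C(14,0)·(3)^0 = 1·1 = 1.
  j = 1: C(14,1)·(3)^1 = 14·3 = 42.
  V_q(n, t) = 1 + 42 = 43.
Step 2: q^n = 4^14 = 268435456.
Step 3: Hamming bound ⌊q^n / V_q(n,t)⌋ = ⌊268435456/43⌋ = 6242685.
Step 4: Compare |C| = 3876505 to 6242685: satisfied.
The claimed |C| lies below the Hamming bound.


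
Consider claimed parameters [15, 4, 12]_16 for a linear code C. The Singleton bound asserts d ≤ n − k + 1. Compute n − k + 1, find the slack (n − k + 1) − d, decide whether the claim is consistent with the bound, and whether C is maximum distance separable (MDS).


Singleton RHS = n − k + 1 = 12, slack = 0, bound satisfied, MDS.

Singleton bound: d ≤ n − k + 1.
Here n = 15, k = 4, so n − k + 1 = 12.
Given d = 12, check d ≤ 12: YES.
Slack = (n − k + 1) − d = 0.
The code is MDS (slack = 0).
Description: the claimed parameters are [15, 4, 12]_16; such a code would be MDS (meets Singleton bound).


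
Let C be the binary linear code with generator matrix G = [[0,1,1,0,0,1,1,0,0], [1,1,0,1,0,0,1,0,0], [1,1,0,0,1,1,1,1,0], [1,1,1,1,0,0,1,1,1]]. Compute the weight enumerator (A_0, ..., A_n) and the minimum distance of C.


Weight distribution: A_0 = 1, A_3 = 2, A_4 = 5, A_5 = 4, A_6 = 2, A_7 = 2. Minimum distance d = 3.

Enumerate all 2^4 = 16 messages m ∈ F_2^4.
For each, compute codeword c = mG in F_2^9, then tally its weight.
  m = 0000 → c = 000000000, weight = 0.
  m = 1000 → c = 011001100, weight = 4.
  m = 0100 → c = 110100100, weight = 4.
  m = 1100 → c = 101101000, weight = 4.
  m = 0010 → c = 110011110, weight = 6.
  m = 1010 → c = 101010010, weight = 4.
  m = 0110 → c = 000111010, weight = 4.
  m = 1110 → c = 011110110, weight = 6.
  m = 0001 → c = 111100111, weight = 7.
  m = 1001 → c = 100101011, weight = 5.
  m = 0101 → c = 001000011, weight = 3.
  m = 1101 → c = 010001111, weight = 5.
  m = 0011 → c = 001111001, weight = 5.
  m = 1011 → c = 010110101, weight = 5.
  m = 0111 → c = 111011101, weight = 7.
  m = 1111 → c = 100010001, weight = 3.
Tally weights:
  weight 0: 1 codewords.
  weight 3: 2 codewords.
  weight 4: 5 codewords.
  weight 5: 4 codewords.
  weight 6: 2 codewords.
  weight 7: 2 codewords.
Minimum distance d = smallest w > 0 with A_w > 0 = 3.
Sanity: Σ A_w = 16 = 2^4 = 16 ✓.


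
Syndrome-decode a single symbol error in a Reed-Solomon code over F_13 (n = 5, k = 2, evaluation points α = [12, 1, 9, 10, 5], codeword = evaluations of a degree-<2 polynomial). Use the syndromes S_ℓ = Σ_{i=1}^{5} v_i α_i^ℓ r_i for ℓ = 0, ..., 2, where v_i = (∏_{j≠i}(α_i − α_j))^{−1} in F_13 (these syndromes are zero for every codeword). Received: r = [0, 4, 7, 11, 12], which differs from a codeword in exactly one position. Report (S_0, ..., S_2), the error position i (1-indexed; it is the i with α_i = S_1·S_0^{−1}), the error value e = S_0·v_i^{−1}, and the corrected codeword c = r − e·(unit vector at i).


S = (2, 7, 5), error at position 4, error magnitude e = 2, c = [0, 4, 7, 9, 12].

Step 1: column multipliers v_i = (∏_{j≠i}(α_i − α_j))^{−1} mod 13.
  i = 1 (α = 12): (12−1)(12−9)(12−10)(12−5) = 11·3·2·7 = 462 ≡ 7, so v_1 = 7^{−1} = 2 (mod 13).
  i = 2 (α = 1): (1−12)(1−9)(1−10)(1−5) = (−11)·(−8)·(−9)·(−4) = 3168 ≡ 9, so v_2 = 9^{−1} = 3 (mod 13).
  i = 3 (α = 9): (9−12)(9−1)(9−10)(9−5) = (−3)·8·(−1)·4 = 96 ≡ 5, so v_3 = 5^{−1} = 8 (mod 13).
  i = 4 (α = 10): (10−12)(10−1)(10−9)(10−5) = (−2)·9·1·5 = −90 ≡ 1, so v_4 = 1^{−1} = 1 (mod 13).
  i = 5 (α = 5): (5−12)(5−1)(5−9)(5−10) = (−7)·4·(−4)·(−5) = −560 ≡ 12, so v_5 = 12^{−1} = 12 (mod 13).
  v = [2, 3, 8, 1, 12].
Step 2: syndromes of r = [0, 4, 7, 11, 12] (all sums mod 13).
  S_0 = Σ v_i r_i = 2·0 + 3·4 + 8·7 + 1·11 + 12·12 = 223 ≡ 2.
  S_1 = Σ v_i α_i r_i = 2·12·0 + 3·1·4 + 8·9·7 + 1·10·11 + 12·5·12 = 1346 ≡ 7.
  α_i^2 mod 13 = [1, 1, 3, 9, 12].
  S_2 = Σ v_i α_i^2 r_i = 2·1·0 + 3·1·4 + 8·3·7 + 1·9·11 + 12·12·12 = 2007 ≡ 5.
  S = (2, 7, 5) ≠ 0, so r is not a codeword (an error is present).
Step 3: locate the error. For a single error e at position i, S_ℓ = v_i·e·α_i^ℓ, so α_err = S_1/S_0.
  S_0^{−1} = 2^{−1} = 7 (mod 13), so α_err = 7·7 = 49 ≡ 10 = α_4. Error position i = 4.
  Consistency check: S_2/S_1 = 5·2 = 10 ≡ 10 = α_err ✓ (single-error assumption holds).
Step 4: error magnitude e = S_0/v_4 = S_0·∏_{j≠4}(α_4 − α_j) = 2·1 = 2 ≡ 2 (mod 13).
Step 5: correct position 4: c_4 = r_4 − e = 11 − 2 ≡ 9 (mod 13). Hence c = [0, 4, 7, 9, 12].
  Check: interpolating c through the α_i gives m(x) = 2 + 2·x (degree < 2) with m(α_i) = c_i for every i, so c is indeed a codeword.


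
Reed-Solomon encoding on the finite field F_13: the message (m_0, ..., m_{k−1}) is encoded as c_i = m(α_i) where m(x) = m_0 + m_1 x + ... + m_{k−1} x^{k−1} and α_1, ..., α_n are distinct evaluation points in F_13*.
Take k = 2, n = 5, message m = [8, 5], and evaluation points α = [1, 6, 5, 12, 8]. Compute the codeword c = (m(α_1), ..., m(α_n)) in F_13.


c = [0, 12, 7, 3, 9]

Message polynomial: m(x) = 8 + 5·x (mod 13).
For each evaluation point α_i, compute m(α_i) mod 13:
  α_1 = 1: Horner steps 5 → 0, so m(1) = 0.
  α_2 = 6: Horner steps 5 → 12, so m(6) = 12.
  α_3 = 5: Horner steps 5 → 7, so m(5) = 7.
  α_4 = 12: Horner steps 5 → 3, so m(12) = 3.
  α_5 = 8: Horner steps 5 → 9, so m(8) = 9.
Codeword c = [0, 12, 7, 3, 9] ∈ F_13^5.


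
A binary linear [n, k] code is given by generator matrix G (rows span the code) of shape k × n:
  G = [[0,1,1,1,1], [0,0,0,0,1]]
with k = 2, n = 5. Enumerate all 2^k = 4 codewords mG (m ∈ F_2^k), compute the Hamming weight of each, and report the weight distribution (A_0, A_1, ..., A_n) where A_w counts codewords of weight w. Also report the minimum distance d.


Weight distribution: A_0 = 1, A_1 = 1, A_3 = 1, A_4 = 1. Minimum distance d = 1.

Enumerate all 2^2 = 4 messages m ∈ F_2^2.
For each, compute codeword c = mG in F_2^5, then tally its weight.
  m = 00 → c = 00000, weight = 0.
  m = 10 → c = 01111, weight = 4.
  m = 01 → c = 00001, weight = 1.
  m = 11 → c = 01110, weight = 3.
Tally weights:
  weight 0: 1 codewords.
  weight 1: 1 codewords.
  weight 3: 1 codewords.
  weight 4: 1 codewords.
Minimum distance d = smallest w > 0 with A_w > 0 = 1.
Sanity: Σ A_w = 4 = 2^2 = 4 ✓.


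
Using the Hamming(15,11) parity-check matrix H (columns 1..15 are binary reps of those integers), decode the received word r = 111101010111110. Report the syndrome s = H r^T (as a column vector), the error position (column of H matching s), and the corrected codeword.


s = (0, 1, 0, 0)^T, error position = 4, corrected codeword c = 111001010111110

Compute s = H r^T mod 2 one row at a time:
  s_1 = 1 + 0 + 1 + 1 + 1 + 1 + 1 + 0 = 6 ≡ 0 (mod 2).
  s_2 = 1 + 0 + 1 + 0 + 1 + 1 + 1 + 0 = 5 ≡ 1 (mod 2).
  s_3 = 1 + 1 + 1 + 0 + 1 + 1 + 1 + 0 = 6 ≡ 0 (mod 2).
  s_4 = 1 + 1 + 0 + 0 + 0 + 1 + 1 + 0 = 4 ≡ 0 (mod 2).
s = (0, 1, 0, 0)^T — this equals column 4 of H (binary 0100), so error is at position 4.
Correct: flip bit 4 of r = 111101010111110 to get c = 111001010111110.


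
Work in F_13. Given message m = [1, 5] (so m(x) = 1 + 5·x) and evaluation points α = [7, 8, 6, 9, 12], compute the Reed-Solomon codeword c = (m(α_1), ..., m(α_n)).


c = [10, 2, 5, 7, 9]

Message polynomial: m(x) = 1 + 5·x (mod 13).
For each evaluation point α_i, compute m(α_i) mod 13:
  α_1 = 7: Horner steps 5 → 10, so m(7) = 10.
  α_2 = 8: Horner steps 5 → 2, so m(8) = 2.
  α_3 = 6: Horner steps 5 → 5, so m(6) = 5.
  α_4 = 9: Horner steps 5 → 7, so m(9) = 7.
  α_5 = 12: Horner steps 5 → 9, so m(12) = 9.
Codeword c = [10, 2, 5, 7, 9] ∈ F_13^5.


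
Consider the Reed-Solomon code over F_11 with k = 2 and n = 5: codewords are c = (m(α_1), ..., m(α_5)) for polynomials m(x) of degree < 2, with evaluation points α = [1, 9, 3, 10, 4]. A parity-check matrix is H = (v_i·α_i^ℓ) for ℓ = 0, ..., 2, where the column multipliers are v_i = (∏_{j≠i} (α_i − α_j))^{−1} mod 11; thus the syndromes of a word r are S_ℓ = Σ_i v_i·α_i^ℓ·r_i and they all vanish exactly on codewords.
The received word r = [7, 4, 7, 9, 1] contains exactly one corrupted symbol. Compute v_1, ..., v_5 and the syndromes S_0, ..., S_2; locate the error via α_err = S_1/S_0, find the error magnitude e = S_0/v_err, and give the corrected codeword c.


S = (7, 7, 7), error at position 1, error magnitude e = 10, c = [8, 4, 7, 9, 1].

Step 1: column multipliers v_i = (∏_{j≠i}(α_i − α_j))^{−1} mod 11.
  i = 1 (α = 1): (1−9)(1−3)(1−10)(1−4) = (−8)·(−2)·(−9)·(−3) = 432 ≡ 3, so v_1 = 3^{−1} = 4 (mod 11).
  i = 2 (α = 9): (9−1)(9−3)(9−10)(9−4) = 8·6·(−1)·5 = −240 ≡ 2, so v_2 = 2^{−1} = 6 (mod 11).
  i = 3 (α = 3): (3−1)(3−9)(3−10)(3−4) = 2·(−6)·(−7)·(−1) = −84 ≡ 4, so v_3 = 4^{−1} = 3 (mod 11).
  i = 4 (α = 10): (10−1)(10−9)(10−3)(10−4) = 9·1·7·6 = 378 ≡ 4, so v_4 = 4^{−1} = 3 (mod 11).
  i = 5 (α = 4): (4−1)(4−9)(4−3)(4−10) = 3·(−5)·1·(−6) = 90 ≡ 2, so v_5 = 2^{−1} = 6 (mod 11).
  v = [4, 6, 3, 3, 6].
Step 2: syndromes of r = [7, 4, 7, 9, 1] (all sums mod 11).
  S_0 = Σ v_i r_i = 4·7 + 6·4 + 3·7 + 3·9 + 6·1 = 106 ≡ 7.
  S_1 = Σ v_i α_i r_i = 4·1·7 + 6·9·4 + 3·3·7 + 3·10·9 + 6·4·1 = 601 ≡ 7.
  α_i^2 mod 11 = [1, 4, 9, 1, 5].
  S_2 = Σ v_i α_i^2 r_i = 4·1·7 + 6·4·4 + 3·9·7 + 3·1·9 + 6·5·1 = 370 ≡ 7.
  S = (7, 7, 7) ≠ 0, so r is not a codeword (an error is present).
Step 3: locate the error. For a single error e at position i, S_ℓ = v_i·e·α_i^ℓ, so α_err = S_1/S_0.
  S_0^{−1} = 7^{−1} = 8 (mod 11), so α_err = 7·8 = 56 ≡ 1 = α_1. Error position i = 1.
  Consistency check: S_2/S_1 = 7·8 = 56 ≡ 1 = α_err ✓ (single-error assumption holds).
Step 4: error magnitude e = S_0/v_1 = S_0·∏_{j≠1}(α_1 − α_j) = 7·3 = 21 ≡ 10 (mod 11).
Step 5: correct position 1: c_1 = r_1 − e = 7 − 10 ≡ 8 (mod 11). Hence c = [8, 4, 7, 9, 1].
  Check: interpolating c through the α_i gives m(x) = 3 + 5·x (degree < 2) with m(α_i) = c_i for every i, so c is indeed a codeword.


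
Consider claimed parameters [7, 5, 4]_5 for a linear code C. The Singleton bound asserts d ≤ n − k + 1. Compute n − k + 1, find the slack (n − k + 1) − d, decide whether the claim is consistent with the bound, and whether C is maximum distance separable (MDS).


Singleton RHS = n − k + 1 = 3, slack = -1, bound violated (no such code; not MDS).

Singleton bound: d ≤ n − k + 1.
Here n = 7, k = 5, so n − k + 1 = 3.
Given d = 4, check d ≤ 3: NO.
Slack = (n − k + 1) − d = -1.
The slack is negative: d = 4 exceeds n − k + 1 = 3 by 1, so the Singleton bound is violated and no linear [7, 5, 4]_5 code can exist. In particular it is not MDS (MDS requires d = n − k + 1 exactly).
Description: the claimed parameters are [7, 5, 4]_5; such a code would be impossible (violates the Singleton bound).


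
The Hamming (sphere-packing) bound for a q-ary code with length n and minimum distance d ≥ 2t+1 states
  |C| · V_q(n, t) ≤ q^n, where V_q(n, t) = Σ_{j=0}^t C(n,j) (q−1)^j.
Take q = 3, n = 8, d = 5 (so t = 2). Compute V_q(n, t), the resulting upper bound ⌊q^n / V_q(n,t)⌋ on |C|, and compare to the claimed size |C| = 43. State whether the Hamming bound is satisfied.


V_q(n, t) = 129, q^n = 6561, Hamming bound = 50, |C| = 43 ≤ bound (satisfied).

Step 1: Compute V_q(n, t) = Σ_{j=0}^2 C(n, j) (q−1)^j.
  j = 0: C(8,0)·(2)^0 = 1·1 = 1.
  j = 1: C(8,1)·(2)^1 = 8·2 = 16.
  j = 2: C(8,2)·(2)^2 = 28·4 = 112.
  V_q(n, t) = 1 + 16 + 112 = 129.
Step 2: q^n = 3^8 = 6561.
Step 3: Hamming bound ⌊q^n / V_q(n,t)⌋ = ⌊6561/129⌋ = 50.
Step 4: Compare |C| = 43 to 50: satisfied.
The claimed |C| lies below the Hamming bound.


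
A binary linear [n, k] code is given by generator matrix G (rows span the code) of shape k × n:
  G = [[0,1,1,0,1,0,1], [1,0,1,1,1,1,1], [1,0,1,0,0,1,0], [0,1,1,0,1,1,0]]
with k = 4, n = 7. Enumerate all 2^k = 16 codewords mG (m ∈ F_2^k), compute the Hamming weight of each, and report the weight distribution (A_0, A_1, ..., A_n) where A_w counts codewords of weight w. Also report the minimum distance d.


Weight distribution: A_0 = 1, A_2 = 1, A_3 = 6, A_4 = 5, A_5 = 2, A_6 = 1. Minimum distance d = 2.

Enumerate all 2^4 = 16 messages m ∈ F_2^4.
For each, compute codeword c = mG in F_2^7, then tally its weight.
  m = 0000 → c = 0000000, weight = 0.
  m = 1000 → c = 0110101, weight = 4.
  m = 0100 → c = 1011111, weight = 6.
  m = 1100 → c = 1101010, weight = 4.
  m = 0010 → c = 1010010, weight = 3.
  m = 1010 → c = 1100111, weight = 5.
  m = 0110 → c = 0001101, weight = 3.
  m = 1110 → c = 0111000, weight = 3.
  m = 0001 → c = 0110110, weight = 4.
  m = 1001 → c = 0000011, weight = 2.
  m = 0101 → c = 1101001, weight = 4.
  m = 1101 → c = 1011100, weight = 4.
  m = 0011 → c = 1100100, weight = 3.
  m = 1011 → c = 1010001, weight = 3.
  m = 0111 → c = 0111011, weight = 5.
  m = 1111 → c = 0001110, weight = 3.
Tally weights:
  weight 0: 1 codewords.
  weight 2: 1 codewords.
  weight 3: 6 codewords.
  weight 4: 5 codewords.
  weight 5: 2 codewords.
  weight 6: 1 codewords.
Minimum distance d = smallest w > 0 with A_w > 0 = 2.
Sanity: Σ A_w = 16 = 2^4 = 16 ✓.


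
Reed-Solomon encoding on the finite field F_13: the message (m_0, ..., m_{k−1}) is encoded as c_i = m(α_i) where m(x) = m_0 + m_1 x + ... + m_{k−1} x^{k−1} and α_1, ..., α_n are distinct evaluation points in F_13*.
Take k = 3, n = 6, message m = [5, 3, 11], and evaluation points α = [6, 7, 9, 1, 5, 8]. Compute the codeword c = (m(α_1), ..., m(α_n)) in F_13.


c = [3, 6, 0, 6, 9, 5]

Message polynomial: m(x) = 5 + 3·x + 11·x^2 (mod 13).
For each evaluation point α_i, compute m(α_i) mod 13:
  α_1 = 6: Horner steps 11 → 4 → 3, so m(6) = 3.
  α_2 = 7: Horner steps 11 → 2 → 6, so m(7) = 6.
  α_3 = 9: Horner steps 11 → 11 → 0, so m(9) = 0.
  α_4 = 1: Horner steps 11 → 1 → 6, so m(1) = 6.
  α_5 = 5: Horner steps 11 → 6 → 9, so m(5) = 9.
  α_6 = 8: Horner steps 11 → 0 → 5, so m(8) = 5.
Codeword c = [3, 6, 0, 6, 9, 5] ∈ F_13^6.


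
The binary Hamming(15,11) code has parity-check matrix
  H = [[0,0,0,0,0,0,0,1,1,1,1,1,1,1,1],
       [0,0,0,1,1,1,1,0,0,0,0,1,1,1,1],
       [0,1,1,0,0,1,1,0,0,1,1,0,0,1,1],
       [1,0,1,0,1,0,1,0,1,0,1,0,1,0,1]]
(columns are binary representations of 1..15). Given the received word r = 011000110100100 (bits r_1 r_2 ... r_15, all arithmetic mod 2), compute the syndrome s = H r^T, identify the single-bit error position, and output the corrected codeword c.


s = (1, 0, 0, 1)^T, error position = 9, corrected codeword c = 011000111100100

Compute s = H r^T mod 2 one row at a time:
  s_1 = 1 + 0 + 1 + 0 + 0 + 1 + 0 + 0 = 3 ≡ 1 (mod 2).
  s_2 = 0 + 0 + 0 + 1 + 0 + 1 + 0 + 0 = 2 ≡ 0 (mod 2).
  s_3 = 1 + 1 + 0 + 1 + 1 + 0 + 0 + 0 = 4 ≡ 0 (mod 2).
  s_4 = 0 + 1 + 0 + 1 + 0 + 0 + 1 + 0 = 3 ≡ 1 (mod 2).
s = (1, 0, 0, 1)^T — this equals column 9 of H (binary 1001), so error is at position 9.
Correct: flip bit 9 of r = 011000110100100 to get c = 011000111100100.


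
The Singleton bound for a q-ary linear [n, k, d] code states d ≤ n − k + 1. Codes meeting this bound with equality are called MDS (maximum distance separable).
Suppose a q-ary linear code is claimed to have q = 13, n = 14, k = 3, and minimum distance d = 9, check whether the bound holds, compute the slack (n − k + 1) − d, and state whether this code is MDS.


Singleton RHS = n − k + 1 = 12, slack = 3, bound satisfied, not MDS.

Singleton bound: d ≤ n − k + 1.
Here n = 14, k = 3, so n − k + 1 = 12.
Given d = 9, check d ≤ 12: YES.
Slack = (n − k + 1) − d = 3.
The code is NOT MDS (slack = 3 > 0).
Description: the claimed parameters are [14, 3, 9]_13; such a code would be non-MDS.


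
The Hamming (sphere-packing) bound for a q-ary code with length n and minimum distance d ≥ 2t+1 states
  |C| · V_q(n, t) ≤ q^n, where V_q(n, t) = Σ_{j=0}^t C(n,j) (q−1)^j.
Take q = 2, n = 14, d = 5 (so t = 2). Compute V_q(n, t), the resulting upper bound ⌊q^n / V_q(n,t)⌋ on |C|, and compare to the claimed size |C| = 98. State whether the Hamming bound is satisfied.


V_q(n, t) = 106, q^n = 16384, Hamming bound = 154, |C| = 98 ≤ bound (satisfied).

Step 1: Compute V_q(n, t) = Σ_{j=0}^2 C(n, j) (q−1)^j.
  j = 0: C(14,0)·(1)^0 = 1·1 = 1.
  j = 1: C(14,1)·(1)^1 = 14·1 = 14.
  j = 2: C(14,2)·(1)^2 = 91·1 = 91.
  V_q(n, t) = 1 + 14 + 91 = 106.
Step 2: q^n = 2^14 = 16384.
Step 3: Hamming bound ⌊q^n / V_q(n,t)⌋ = ⌊16384/106⌋ = 154.
Step 4: Compare |C| = 98 to 154: satisfied.
The claimed |C| lies below the Hamming bound.


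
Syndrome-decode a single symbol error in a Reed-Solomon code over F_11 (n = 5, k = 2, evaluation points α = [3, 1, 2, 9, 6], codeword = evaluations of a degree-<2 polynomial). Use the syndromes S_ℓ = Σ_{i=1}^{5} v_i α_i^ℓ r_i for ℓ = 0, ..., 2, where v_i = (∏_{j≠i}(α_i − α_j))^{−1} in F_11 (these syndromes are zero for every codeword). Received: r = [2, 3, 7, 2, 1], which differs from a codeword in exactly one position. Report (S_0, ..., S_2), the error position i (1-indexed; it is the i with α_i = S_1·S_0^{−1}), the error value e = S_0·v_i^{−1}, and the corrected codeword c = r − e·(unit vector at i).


S = (8, 2, 6), error at position 1, error magnitude e = 2, c = [0, 3, 7, 2, 1].

Step 1: column multipliers v_i = (∏_{j≠i}(α_i − α_j))^{−1} mod 11.
  i = 1 (α = 3): (3−1)(3−2)(3−9)(3−6) = 2·1·(−6)·(−3) = 36 ≡ 3, so v_1 = 3^{−1} = 4 (mod 11).
  i = 2 (α = 1): (1−3)(1−2)(1−9)(1−6) = (−2)·(−1)·(−8)·(−5) = 80 ≡ 3, so v_2 = 3^{−1} = 4 (mod 11).
  i = 3 (α = 2): (2−3)(2−1)(2−9)(2−6) = (−1)·1·(−7)·(−4) = −28 ≡ 5, so v_3 = 5^{−1} = 9 (mod 11).
  i = 4 (α = 9): (9−3)(9−1)(9−2)(9−6) = 6·8·7·3 = 1008 ≡ 7, so v_4 = 7^{−1} = 8 (mod 11).
  i = 5 (α = 6): (6−3)(6−1)(6−2)(6−9) = 3·5·4·(−3) = −180 ≡ 7, so v_5 = 7^{−1} = 8 (mod 11).
  v = [4, 4, 9, 8, 8].
Step 2: syndromes of r = [2, 3, 7, 2, 1] (all sums mod 11).
  S_0 = Σ v_i r_i = 4·2 + 4·3 + 9·7 + 8·2 + 8·1 = 107 ≡ 8.
  S_1 = Σ v_i α_i r_i = 4·3·2 + 4·1·3 + 9·2·7 + 8·9·2 + 8·6·1 = 354 ≡ 2.
  α_i^2 mod 11 = [9, 1, 4, 4, 3].
  S_2 = Σ v_i α_i^2 r_i = 4·9·2 + 4·1·3 + 9·4·7 + 8·4·2 + 8·3·1 = 424 ≡ 6.
  S = (8, 2, 6) ≠ 0, so r is not a codeword (an error is present).
Step 3: locate the error. For a single error e at position i, S_ℓ = v_i·e·α_i^ℓ, so α_err = S_1/S_0.
  S_0^{−1} = 8^{−1} = 7 (mod 11), so α_err = 2·7 = 14 ≡ 3 = α_1. Error position i = 1.
  Consistency check: S_2/S_1 = 6·6 = 36 ≡ 3 = α_err ✓ (single-error assumption holds).
Step 4: error magnitude e = S_0/v_1 = S_0·∏_{j≠1}(α_1 − α_j) = 8·3 = 24 ≡ 2 (mod 11).
Step 5: correct position 1: c_1 = r_1 − e = 2 − 2 ≡ 0 (mod 11). Hence c = [0, 3, 7, 2, 1].
  Check: interpolating c through the α_i gives m(x) = 10 + 4·x (degree < 2) with m(α_i) = c_i for every i, so c is indeed a codeword.


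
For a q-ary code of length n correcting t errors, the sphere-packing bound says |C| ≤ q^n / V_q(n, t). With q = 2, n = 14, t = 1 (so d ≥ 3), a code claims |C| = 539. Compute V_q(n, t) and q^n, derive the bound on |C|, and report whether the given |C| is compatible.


V_q(n, t) = 15, q^n = 16384, Hamming bound = 1092, |C| = 539 ≤ bound (satisfied).

Step 1: Compute V_q(n, t) = Σ_{j=0}^1 C(n, j) (q−1)^j.
  j = 0: C(14,0)·(1)^0 = 1·1 = 1.
  j = 1: C(14,1)·(1)^1 = 14·1 = 14.
  V_q(n, t) = 1 + 14 = 15.
Step 2: q^n = 2^14 = 16384.
Step 3: Hamming bound ⌊q^n / V_q(n,t)⌋ = ⌊16384/15⌋ = 1092.
Step 4: Compare |C| = 539 to 1092: satisfied.
The claimed |C| lies below the Hamming bound.


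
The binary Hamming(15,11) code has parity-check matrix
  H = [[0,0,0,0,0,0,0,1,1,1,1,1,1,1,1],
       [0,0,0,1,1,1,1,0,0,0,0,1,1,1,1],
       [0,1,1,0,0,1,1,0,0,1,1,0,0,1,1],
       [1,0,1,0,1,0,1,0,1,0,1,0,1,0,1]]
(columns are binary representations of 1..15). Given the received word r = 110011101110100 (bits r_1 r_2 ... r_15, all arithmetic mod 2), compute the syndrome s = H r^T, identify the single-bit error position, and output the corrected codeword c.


s = (0, 0, 1, 0)^T, error position = 2, corrected codeword c = 100011101110100

Compute s = H r^T mod 2 one row at a time:
  s_1 = 0 + 1 + 1 + 1 + 0 + 1 + 0 + 0 = 4 ≡ 0 (mod 2).
  s_2 = 0 + 1 + 1 + 1 + 0 + 1 + 0 + 0 = 4 ≡ 0 (mod 2).
  s_3 = 1 + 0 + 1 + 1 + 1 + 1 + 0 + 0 = 5 ≡ 1 (mod 2).
  s_4 = 1 + 0 + 1 + 1 + 1 + 1 + 1 + 0 = 6 ≡ 0 (mod 2).
s = (0, 0, 1, 0)^T — this equals column 2 of H (binary 0010), so error is at position 2.
Correct: flip bit 2 of r = 110011101110100 to get c = 100011101110100.


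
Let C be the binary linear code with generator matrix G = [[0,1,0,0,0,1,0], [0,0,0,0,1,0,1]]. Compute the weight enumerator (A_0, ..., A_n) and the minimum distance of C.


Weight distribution: A_0 = 1, A_2 = 2, A_4 = 1. Minimum distance d = 2.

Enumerate all 2^2 = 4 messages m ∈ F_2^2.
For each, compute codeword c = mG in F_2^7, then tally its weight.
  m = 00 → c = 0000000, weight = 0.
  m = 10 → c = 0100010, weight = 2.
  m = 01 → c = 0000101, weight = 2.
  m = 11 → c = 0100111, weight = 4.
Tally weights:
  weight 0: 1 codewords.
  weight 2: 2 codewords.
  weight 4: 1 codewords.
Minimum distance d = smallest w > 0 with A_w > 0 = 2.
Sanity: Σ A_w = 4 = 2^2 = 4 ✓.


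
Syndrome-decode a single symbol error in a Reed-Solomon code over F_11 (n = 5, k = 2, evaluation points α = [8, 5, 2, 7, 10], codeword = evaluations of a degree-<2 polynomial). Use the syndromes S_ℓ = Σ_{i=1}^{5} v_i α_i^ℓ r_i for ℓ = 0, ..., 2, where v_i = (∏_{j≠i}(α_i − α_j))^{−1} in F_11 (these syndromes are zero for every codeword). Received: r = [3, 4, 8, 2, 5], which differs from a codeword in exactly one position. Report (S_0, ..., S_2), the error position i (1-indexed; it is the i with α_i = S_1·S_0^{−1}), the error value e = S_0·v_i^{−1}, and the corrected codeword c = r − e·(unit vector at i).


S = (9, 1, 5), error at position 2, error magnitude e = 4, c = [3, 0, 8, 2, 5].

Step 1: column multipliers v_i = (∏_{j≠i}(α_i − α_j))^{−1} mod 11.
  i = 1 (α = 8): (8−5)(8−2)(8−7)(8−10) = 3·6·1·(−2) = −36 ≡ 8, so v_1 = 8^{−1} = 7 (mod 11).
  i = 2 (α = 5): (5−8)(5−2)(5−7)(5−10) = (−3)·3·(−2)·(−5) = −90 ≡ 9, so v_2 = 9^{−1} = 5 (mod 11).
  i = 3 (α = 2): (2−8)(2−5)(2−7)(2−10) = (−6)·(−3)·(−5)·(−8) = 720 ≡ 5, so v_3 = 5^{−1} = 9 (mod 11).
  i = 4 (α = 7): (7−8)(7−5)(7−2)(7−10) = (−1)·2·5·(−3) = 30 ≡ 8, so v_4 = 8^{−1} = 7 (mod 11).
  i = 5 (α = 10): (10−8)(10−5)(10−2)(10−7) = 2·5·8·3 = 240 ≡ 9, so v_5 = 9^{−1} = 5 (mod 11).
  v = [7, 5, 9, 7, 5].
Step 2: syndromes of r = [3, 4, 8, 2, 5] (all sums mod 11).
  S_0 = Σ v_i r_i = 7·3 + 5·4 + 9·8 + 7·2 + 5·5 = 152 ≡ 9.
  S_1 = Σ v_i α_i r_i = 7·8·3 + 5·5·4 + 9·2·8 + 7·7·2 + 5·10·5 = 760 ≡ 1.
  α_i^2 mod 11 = [9, 3, 4, 5, 1].
  S_2 = Σ v_i α_i^2 r_i = 7·9·3 + 5·3·4 + 9·4·8 + 7·5·2 + 5·1·5 = 632 ≡ 5.
  S = (9, 1, 5) ≠ 0, so r is not a codeword (an error is present).
Step 3: locate the error. For a single error e at position i, S_ℓ = v_i·e·α_i^ℓ, so α_err = S_1/S_0.
  S_0^{−1} = 9^{−1} = 5 (mod 11), so α_err = 1·5 = 5 ≡ 5 = α_2. Error position i = 2.
  Consistency check: S_2/S_1 = 5·1 = 5 ≡ 5 = α_err ✓ (single-error assumption holds).
Step 4: error magnitude e = S_0/v_2 = S_0·∏_{j≠2}(α_2 − α_j) = 9·9 = 81 ≡ 4 (mod 11).
Step 5: correct position 2: c_2 = r_2 − e = 4 − 4 ≡ 0 (mod 11). Hence c = [3, 0, 8, 2, 5].
  Check: interpolating c through the α_i gives m(x) = 6 + 1·x (degree < 2) with m(α_i) = c_i for every i, so c is indeed a codeword.


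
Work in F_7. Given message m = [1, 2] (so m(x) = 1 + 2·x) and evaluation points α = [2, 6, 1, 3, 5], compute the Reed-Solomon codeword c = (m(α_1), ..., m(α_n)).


c = [5, 6, 3, 0, 4]

Message polynomial: m(x) = 1 + 2·x (mod 7).
For each evaluation point α_i, compute m(α_i) mod 7:
  α_1 = 2: Horner steps 2 → 5, so m(2) = 5.
  α_2 = 6: Horner steps 2 → 6, so m(6) = 6.
  α_3 = 1: Horner steps 2 → 3, so m(1) = 3.
  α_4 = 3: Horner steps 2 → 0, so m(3) = 0.
  α_5 = 5: Horner steps 2 → 4, so m(5) = 4.
Codeword c = [5, 6, 3, 0, 4] ∈ F_7^5.


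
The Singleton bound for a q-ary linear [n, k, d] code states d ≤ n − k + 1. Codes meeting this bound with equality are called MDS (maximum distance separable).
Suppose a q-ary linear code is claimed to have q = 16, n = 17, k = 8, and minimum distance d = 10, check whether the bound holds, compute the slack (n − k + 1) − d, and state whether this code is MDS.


Singleton RHS = n − k + 1 = 10, slack = 0, bound satisfied, MDS.

Singleton bound: d ≤ n − k + 1.
Here n = 17, k = 8, so n − k + 1 = 10.
Given d = 10, check d ≤ 10: YES.
Slack = (n − k + 1) − d = 0.
The code is MDS (slack = 0).
Description: the claimed parameters are [17, 8, 10]_16; such a code would be MDS (meets Singleton bound).


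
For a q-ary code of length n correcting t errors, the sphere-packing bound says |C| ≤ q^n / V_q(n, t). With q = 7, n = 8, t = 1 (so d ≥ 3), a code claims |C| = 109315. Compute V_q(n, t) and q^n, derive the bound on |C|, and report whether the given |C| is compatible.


V_q(n, t) = 49, q^n = 5764801, Hamming bound = 117649, |C| = 109315 ≤ bound (satisfied).

Step 1: Compute V_q(n, t) = Σ_{j=0}^1 C(n, j) (q−1)^j.
  j = 0: C(8,0)·(6)^0 = 1·1 = 1.
  j = 1: C(8,1)·(6)^1 = 8·6 = 48.
  V_q(n, t) = 1 + 48 = 49.
Step 2: q^n = 7^8 = 5764801.
Step 3: Hamming bound ⌊q^n / V_q(n,t)⌋ = ⌊5764801/49⌋ = 117649.
Step 4: Compare |C| = 109315 to 117649: satisfied.
The claimed |C| lies below the Hamming bound.


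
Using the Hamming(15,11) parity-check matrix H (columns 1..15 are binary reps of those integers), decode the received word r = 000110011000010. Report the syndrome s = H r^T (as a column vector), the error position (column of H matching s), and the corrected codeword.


s = (1, 1, 1, 0)^T, error position = 14, corrected codeword c = 000110011000000

Compute s = H r^T mod 2 one row at a time:
  s_1 = 1 + 1 + 0 + 0 + 0 + 0 + 1 + 0 = 3 ≡ 1 (mod 2).
  s_2 = 1 + 1 + 0 + 0 + 0 + 0 + 1 + 0 = 3 ≡ 1 (mod 2).
  s_3 = 0 + 0 + 0 + 0 + 0 + 0 + 1 + 0 = 1 ≡ 1 (mod 2).
  s_4 = 0 + 0 + 1 + 0 + 1 + 0 + 0 + 0 = 2 ≡ 0 (mod 2).
s = (1, 1, 1, 0)^T — this equals column 14 of H (binary 1110), so error is at position 14.
Correct: flip bit 14 of r = 000110011000010 to get c = 000110011000000.


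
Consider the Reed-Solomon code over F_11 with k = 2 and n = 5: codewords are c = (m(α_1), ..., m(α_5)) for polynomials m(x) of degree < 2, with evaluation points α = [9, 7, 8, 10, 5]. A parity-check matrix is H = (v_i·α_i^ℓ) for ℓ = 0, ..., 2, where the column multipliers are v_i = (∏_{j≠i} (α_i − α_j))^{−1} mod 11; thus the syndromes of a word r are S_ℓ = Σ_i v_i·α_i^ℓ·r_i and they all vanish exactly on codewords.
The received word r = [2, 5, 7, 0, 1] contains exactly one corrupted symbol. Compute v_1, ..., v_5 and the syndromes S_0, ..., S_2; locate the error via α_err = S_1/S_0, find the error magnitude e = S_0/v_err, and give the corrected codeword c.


S = (5, 1, 9), error at position 1, error magnitude e = 4, c = [9, 5, 7, 0, 1].

Step 1: column multipliers v_i = (∏_{j≠i}(α_i − α_j))^{−1} mod 11.
  i = 1 (α = 9): (9−7)(9−8)(9−10)(9−5) = 2·1·(−1)·4 = −8 ≡ 3, so v_1 = 3^{−1} = 4 (mod 11).
  i = 2 (α = 7): (7−9)(7−8)(7−10)(7−5) = (−2)·(−1)·(−3)·2 = −12 ≡ 10, so v_2 = 10^{−1} = 10 (mod 11).
  i = 3 (α = 8): (8−9)(8−7)(8−10)(8−5) = (−1)·1·(−2)·3 = 6 ≡ 6, so v_3 = 6^{−1} = 2 (mod 11).
  i = 4 (α = 10): (10−9)(10−7)(10−8)(10−5) = 1·3·2·5 = 30 ≡ 8, so v_4 = 8^{−1} = 7 (mod 11).
  i = 5 (α = 5): (5−9)(5−7)(5−8)(5−10) = (−4)·(−2)·(−3)·(−5) = 120 ≡ 10, so v_5 = 10^{−1} = 10 (mod 11).
  v = [4, 10, 2, 7, 10].
Step 2: syndromes of r = [2, 5, 7, 0, 1] (all sums mod 11).
  S_0 = Σ v_i r_i = 4·2 + 10·5 + 2·7 + 7·0 + 10·1 = 82 ≡ 5.
  S_1 = Σ v_i α_i r_i = 4·9·2 + 10·7·5 + 2·8·7 + 7·10·0 + 10·5·1 = 584 ≡ 1.
  α_i^2 mod 11 = [4, 5, 9, 1, 3].
  S_2 = Σ v_i α_i^2 r_i = 4·4·2 + 10·5·5 + 2·9·7 + 7·1·0 + 10·3·1 = 438 ≡ 9.
  S = (5, 1, 9) ≠ 0, so r is not a codeword (an error is present).
Step 3: locate the error. For a single error e at position i, S_ℓ = v_i·e·α_i^ℓ, so α_err = S_1/S_0.
  S_0^{−1} = 5^{−1} = 9 (mod 11), so α_err = 1·9 = 9 ≡ 9 = α_1. Error position i = 1.
  Consistency check: S_2/S_1 = 9·1 = 9 ≡ 9 = α_err ✓ (single-error assumption holds).
Step 4: error magnitude e = S_0/v_1 = S_0·∏_{j≠1}(α_1 − α_j) = 5·3 = 15 ≡ 4 (mod 11).
Step 5: correct position 1: c_1 = r_1 − e = 2 − 4 ≡ 9 (mod 11). Hence c = [9, 5, 7, 0, 1].
  Check: interpolating c through the α_i gives m(x) = 2 + 2·x (degree < 2) with m(α_i) = c_i for every i, so c is indeed a codeword.


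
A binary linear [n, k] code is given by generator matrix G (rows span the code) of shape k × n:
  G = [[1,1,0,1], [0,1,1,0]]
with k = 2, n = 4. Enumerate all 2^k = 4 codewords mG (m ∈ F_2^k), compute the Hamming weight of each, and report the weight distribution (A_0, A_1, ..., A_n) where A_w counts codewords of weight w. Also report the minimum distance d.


Weight distribution: A_0 = 1, A_2 = 1, A_3 = 2. Minimum distance d = 2.

Enumerate all 2^2 = 4 messages m ∈ F_2^2.
For each, compute codeword c = mG in F_2^4, then tally its weight.
  m = 00 → c = 0000, weight = 0.
  m = 10 → c = 1101, weight = 3.
  m = 01 → c = 0110, weight = 2.
  m = 11 → c = 1011, weight = 3.
Tally weights:
  weight 0: 1 codewords.
  weight 2: 1 codewords.
  weight 3: 2 codewords.
Minimum distance d = smallest w > 0 with A_w > 0 = 2.
Sanity: Σ A_w = 4 = 2^2 = 4 ✓.


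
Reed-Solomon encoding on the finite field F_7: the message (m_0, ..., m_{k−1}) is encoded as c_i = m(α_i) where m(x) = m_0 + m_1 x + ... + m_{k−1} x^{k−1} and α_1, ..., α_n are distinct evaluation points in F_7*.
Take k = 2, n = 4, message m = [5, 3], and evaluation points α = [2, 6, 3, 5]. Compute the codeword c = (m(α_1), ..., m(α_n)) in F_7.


c = [4, 2, 0, 6]

Message polynomial: m(x) = 5 + 3·x (mod 7).
For each evaluation point α_i, compute m(α_i) mod 7:
  α_1 = 2: Horner steps 3 → 4, so m(2) = 4.
  α_2 = 6: Horner steps 3 → 2, so m(6) = 2.
  α_3 = 3: Horner steps 3 → 0, so m(3) = 0.
  α_4 = 5: Horner steps 3 → 6, so m(5) = 6.
Codeword c = [4, 2, 0, 6] ∈ F_7^4.


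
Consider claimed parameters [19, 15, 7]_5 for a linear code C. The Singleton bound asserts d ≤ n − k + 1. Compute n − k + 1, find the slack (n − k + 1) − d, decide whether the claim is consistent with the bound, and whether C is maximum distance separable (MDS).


Singleton RHS = n − k + 1 = 5, slack = -2, bound violated (no such code; not MDS).

Singleton bound: d ≤ n − k + 1.
Here n = 19, k = 15, so n − k + 1 = 5.
Given d = 7, check d ≤ 5: NO.
Slack = (n − k + 1) − d = -2.
The slack is negative: d = 7 exceeds n − k + 1 = 5 by 2, so the Singleton bound is violated and no linear [19, 15, 7]_5 code can exist. In particular it is not MDS (MDS requires d = n − k + 1 exactly).
Description: the claimed parameters are [19, 15, 7]_5; such a code would be impossible (violates the Singleton bound).


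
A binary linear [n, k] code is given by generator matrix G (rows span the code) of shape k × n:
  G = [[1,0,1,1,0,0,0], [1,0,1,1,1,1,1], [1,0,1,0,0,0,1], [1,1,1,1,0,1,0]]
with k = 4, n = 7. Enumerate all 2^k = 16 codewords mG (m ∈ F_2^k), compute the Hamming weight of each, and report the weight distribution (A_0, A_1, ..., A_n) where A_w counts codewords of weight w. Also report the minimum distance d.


Weight distribution: A_0 = 1, A_2 = 2, A_3 = 6, A_4 = 3, A_5 = 2, A_6 = 2. Minimum distance d = 2.

Enumerate all 2^4 = 16 messages m ∈ F_2^4.
For each, compute codeword c = mG in F_2^7, then tally its weight.
  m = 0000 → c = 0000000, weight = 0.
  m = 1000 → c = 1011000, weight = 3.
  m = 0100 → c = 1011111, weight = 6.
  m = 1100 → c = 0000111, weight = 3.
  m = 0010 → c = 1010001, weight = 3.
  m = 1010 → c = 0001001, weight = 2.
  m = 0110 → c = 0001110, weight = 3.
  m = 1110 → c = 1010110, weight = 4.
  m = 0001 → c = 1111010, weight = 5.
  m = 1001 → c = 0100010, weight = 2.
  m = 0101 → c = 0100101, weight = 3.
  m = 1101 → c = 1111101, weight = 6.
  m = 0011 → c = 0101011, weight = 4.
  m = 1011 → c = 1110011, weight = 5.
  m = 0111 → c = 1110100, weight = 4.
  m = 1111 → c = 0101100, weight = 3.
Tally weights:
  weight 0: 1 codewords.
  weight 2: 2 codewords.
  weight 3: 6 codewords.
  weight 4: 3 codewords.
  weight 5: 2 codewords.
  weight 6: 2 codewords.
Minimum distance d = smallest w > 0 with A_w > 0 = 2.
Sanity: Σ A_w = 16 = 2^4 = 16 ✓.


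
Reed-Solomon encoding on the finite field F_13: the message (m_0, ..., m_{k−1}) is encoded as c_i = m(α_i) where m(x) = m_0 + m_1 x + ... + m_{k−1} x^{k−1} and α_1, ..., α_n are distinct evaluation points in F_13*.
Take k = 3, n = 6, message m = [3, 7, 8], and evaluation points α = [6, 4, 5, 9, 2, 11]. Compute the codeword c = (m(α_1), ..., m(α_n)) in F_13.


c = [8, 3, 4, 12, 10, 8]

Message polynomial: m(x) = 3 + 7·x + 8·x^2 (mod 13).
For each evaluation point α_i, compute m(α_i) mod 13:
  α_1 = 6: Horner steps 8 → 3 → 8, so m(6) = 8.
  α_2 = 4: Horner steps 8 → 0 → 3, so m(4) = 3.
  α_3 = 5: Horner steps 8 → 8 → 4, so m(5) = 4.
  α_4 = 9: Horner steps 8 → 1 → 12, so m(9) = 12.
  α_5 = 2: Horner steps 8 → 10 → 10, so m(2) = 10.
  α_6 = 11: Horner steps 8 → 4 → 8, so m(11) = 8.
Codeword c = [8, 3, 4, 12, 10, 8] ∈ F_13^6.


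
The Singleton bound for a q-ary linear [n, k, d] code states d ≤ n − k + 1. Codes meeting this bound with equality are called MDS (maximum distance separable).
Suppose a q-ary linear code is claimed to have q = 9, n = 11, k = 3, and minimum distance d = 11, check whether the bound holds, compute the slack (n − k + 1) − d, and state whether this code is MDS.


Singleton RHS = n − k + 1 = 9, slack = -2, bound violated (no such code; not MDS).

Singleton bound: d ≤ n − k + 1.
Here n = 11, k = 3, so n − k + 1 = 9.
Given d = 11, check d ≤ 9: NO.
Slack = (n − k + 1) − d = -2.
The slack is negative: d = 11 exceeds n − k + 1 = 9 by 2, so the Singleton bound is violated and no linear [11, 3, 11]_9 code can exist. In particular it is not MDS (MDS requires d = n − k + 1 exactly).
Description: the claimed parameters are [11, 3, 11]_9; such a code would be impossible (violates the Singleton bound).


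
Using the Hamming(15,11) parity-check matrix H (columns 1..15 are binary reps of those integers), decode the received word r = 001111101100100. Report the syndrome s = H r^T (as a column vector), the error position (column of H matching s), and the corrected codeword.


s = (1, 1, 0, 1)^T, error position = 13, corrected codeword c = 001111101100000

Compute s = H r^T mod 2 one row at a time:
  s_1 = 0 + 1 + 1 + 0 + 0 + 1 + 0 + 0 = 3 ≡ 1 (mod 2).
  s_2 = 1 + 1 + 1 + 1 + 0 + 1 + 0 + 0 = 5 ≡ 1 (mod 2).
  s_3 = 0 + 1 + 1 + 1 + 1 + 0 + 0 + 0 = 4 ≡ 0 (mod 2).
  s_4 = 0 + 1 + 1 + 1 + 1 + 0 + 1 + 0 = 5 ≡ 1 (mod 2).
s = (1, 1, 0, 1)^T — this equals column 13 of H (binary 1101), so error is at position 13.
Correct: flip bit 13 of r = 001111101100100 to get c = 001111101100000.


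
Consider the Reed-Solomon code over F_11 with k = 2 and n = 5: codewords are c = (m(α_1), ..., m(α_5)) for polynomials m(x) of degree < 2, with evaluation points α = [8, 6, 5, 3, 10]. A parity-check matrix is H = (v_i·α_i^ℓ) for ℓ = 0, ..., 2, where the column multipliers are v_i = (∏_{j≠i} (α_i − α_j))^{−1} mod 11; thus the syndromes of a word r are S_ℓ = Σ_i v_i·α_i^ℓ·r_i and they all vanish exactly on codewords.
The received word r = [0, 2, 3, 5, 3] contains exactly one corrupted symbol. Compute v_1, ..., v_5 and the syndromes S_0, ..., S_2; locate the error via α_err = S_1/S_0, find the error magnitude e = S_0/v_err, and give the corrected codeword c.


S = (1, 10, 1), error at position 5, error magnitude e = 5, c = [0, 2, 3, 5, 9].

Step 1: column multipliers v_i = (∏_{j≠i}(α_i − α_j))^{−1} mod 11.
  i = 1 (α = 8): (8−6)(8−5)(8−3)(8−10) = 2·3·5·(−2) = −60 ≡ 6, so v_1 = 6^{−1} = 2 (mod 11).
  i = 2 (α = 6): (6−8)(6−5)(6−3)(6−10) = (−2)·1·3·(−4) = 24 ≡ 2, so v_2 = 2^{−1} = 6 (mod 11).
  i = 3 (α = 5): (5−8)(5−6)(5−3)(5−10) = (−3)·(−1)·2·(−5) = −30 ≡ 3, so v_3 = 3^{−1} = 4 (mod 11).
  i = 4 (α = 3): (3−8)(3−6)(3−5)(3−10) = (−5)·(−3)·(−2)·(−7) = 210 ≡ 1, so v_4 = 1^{−1} = 1 (mod 11).
  i = 5 (α = 10): (10−8)(10−6)(10−5)(10−3) = 2·4·5·7 = 280 ≡ 5, so v_5 = 5^{−1} = 9 (mod 11).
  v = [2, 6, 4, 1, 9].
Step 2: syndromes of r = [0, 2, 3, 5, 3] (all sums mod 11).
  S_0 = Σ v_i r_i = 2·0 + 6·2 + 4·3 + 1·5 + 9·3 = 56 ≡ 1.
  S_1 = Σ v_i α_i r_i = 2·8·0 + 6·6·2 + 4·5·3 + 1·3·5 + 9·10·3 = 417 ≡ 10.
  α_i^2 mod 11 = [9, 3, 3, 9, 1].
  S_2 = Σ v_i α_i^2 r_i = 2·9·0 + 6·3·2 + 4·3·3 + 1·9·5 + 9·1·3 = 144 ≡ 1.
  S = (1, 10, 1) ≠ 0, so r is not a codeword (an error is present).
Step 3: locate the error. For a single error e at position i, S_ℓ = v_i·e·α_i^ℓ, so α_err = S_1/S_0.
  S_0^{−1} = 1^{−1} = 1 (mod 11), so α_err = 10·1 = 10 ≡ 10 = α_5. Error position i = 5.
  Consistency check: S_2/S_1 = 1·10 = 10 ≡ 10 = α_err ✓ (single-error assumption holds).
Step 4: error magnitude e = S_0/v_5 = S_0·∏_{j≠5}(α_5 − α_j) = 1·5 = 5 ≡ 5 (mod 11).
Step 5: correct position 5: c_5 = r_5 − e = 3 − 5 ≡ 9 (mod 11). Hence c = [0, 2, 3, 5, 9].
  Check: interpolating c through the α_i gives m(x) = 8 + 10·x (degree < 2) with m(α_i) = c_i for every i, so c is indeed a codeword.


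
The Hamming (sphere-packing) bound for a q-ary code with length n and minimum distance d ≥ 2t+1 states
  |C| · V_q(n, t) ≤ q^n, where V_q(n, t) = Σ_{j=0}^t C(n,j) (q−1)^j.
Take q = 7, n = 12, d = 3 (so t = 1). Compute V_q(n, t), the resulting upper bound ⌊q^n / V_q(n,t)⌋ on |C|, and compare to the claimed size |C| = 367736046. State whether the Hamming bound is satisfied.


V_q(n, t) = 73, q^n = 13841287201, Hamming bound = 189606673, |C| = 367736046 > bound (violated).

Step 1: Compute V_q(n, t) = Σ_{j=0}^1 C(n, j) (q−1)^j.
  j = 0: C(12,0)·(6)^0 = 1·1 = 1.
  j = 1: C(12,1)·(6)^1 = 12·6 = 72.
  V_q(n, t) = 1 + 72 = 73.
Step 2: q^n = 7^12 = 13841287201.
Step 3: Hamming bound ⌊q^n / V_q(n,t)⌋ = ⌊13841287201/73⌋ = 189606673.
Step 4: Compare |C| = 367736046 to 189606673: violated.
The claimed |C| lies above the Hamming bound, so no 7-ary code of length 12 with d ≥ 3 can have 367736046 codewords.
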